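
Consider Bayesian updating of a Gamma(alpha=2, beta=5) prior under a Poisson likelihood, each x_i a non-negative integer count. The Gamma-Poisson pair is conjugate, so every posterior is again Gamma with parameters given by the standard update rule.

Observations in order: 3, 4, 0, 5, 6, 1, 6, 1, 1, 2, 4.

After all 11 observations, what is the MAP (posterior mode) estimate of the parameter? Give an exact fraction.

obs 1: x=3 → posterior Gamma(5, 6)
obs 2: x=4 → posterior Gamma(9, 7)
obs 3: x=0 → posterior Gamma(9, 8)
obs 4: x=5 → posterior Gamma(14, 9)
obs 5: x=6 → posterior Gamma(20, 10)
obs 6: x=1 → posterior Gamma(21, 11)
obs 7: x=6 → posterior Gamma(27, 12)
obs 8: x=1 → posterior Gamma(28, 13)
obs 9: x=1 → posterior Gamma(29, 14)
obs 10: x=2 → posterior Gamma(31, 15)
obs 11: x=4 → posterior Gamma(35, 16)

17/8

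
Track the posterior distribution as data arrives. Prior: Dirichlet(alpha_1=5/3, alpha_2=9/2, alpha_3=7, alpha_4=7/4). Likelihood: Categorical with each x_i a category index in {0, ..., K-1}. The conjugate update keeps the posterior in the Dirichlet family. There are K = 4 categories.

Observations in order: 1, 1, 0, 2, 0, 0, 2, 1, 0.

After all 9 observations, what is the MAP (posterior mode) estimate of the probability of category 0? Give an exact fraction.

obs 1: x=1 → posterior Dirichlet(5/3, 11/2, 7, 7/4)
obs 2: x=1 → posterior Dirichlet(5/3, 13/2, 7, 7/4)
obs 3: x=0 → posterior Dirichlet(8/3, 13/2, 7, 7/4)
obs 4: x=2 → posterior Dirichlet(8/3, 13/2, 8, 7/4)
obs 5: x=0 → posterior Dirichlet(11/3, 13/2, 8, 7/4)
obs 6: x=0 → posterior Dirichlet(14/3, 13/2, 8, 7/4)
obs 7: x=2 → posterior Dirichlet(14/3, 13/2, 9, 7/4)
obs 8: x=1 → posterior Dirichlet(14/3, 15/2, 9, 7/4)
obs 9: x=0 → posterior Dirichlet(17/3, 15/2, 9, 7/4)

56/239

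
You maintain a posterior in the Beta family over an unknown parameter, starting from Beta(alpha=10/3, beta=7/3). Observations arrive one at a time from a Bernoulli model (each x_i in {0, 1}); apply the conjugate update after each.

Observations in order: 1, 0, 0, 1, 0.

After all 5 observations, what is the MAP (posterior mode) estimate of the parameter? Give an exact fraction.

obs 1: x=1 → posterior Beta(13/3, 7/3)
obs 2: x=0 → posterior Beta(13/3, 10/3)
obs 3: x=0 → posterior Beta(13/3, 13/3)
obs 4: x=1 → posterior Beta(16/3, 13/3)
obs 5: x=0 → posterior Beta(16/3, 16/3)

1/2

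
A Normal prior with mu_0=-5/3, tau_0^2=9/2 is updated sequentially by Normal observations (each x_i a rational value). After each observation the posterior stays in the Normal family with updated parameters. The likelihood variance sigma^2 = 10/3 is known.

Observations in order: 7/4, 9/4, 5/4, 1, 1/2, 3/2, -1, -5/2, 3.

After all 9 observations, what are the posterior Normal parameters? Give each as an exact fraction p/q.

mu_0=2111/3156, tau_0^2=90/263

obs 1: x=7/4 → posterior Normal(167/564, 90/47)
obs 2: x=9/4 → posterior Normal(112/111, 45/37)
obs 3: x=5/4 → posterior Normal(1301/1212, 90/101)
obs 4: x=1 → posterior Normal(1625/1536, 45/64)
obs 5: x=1/2 → posterior Normal(1787/1860, 18/31)
obs 6: x=3/2 → posterior Normal(2273/2184, 45/91)
obs 7: x=-1 → posterior Normal(1949/2508, 90/209)
obs 8: x=-5/2 → posterior Normal(1139/2832, 45/118)
obs 9: x=3 → posterior Normal(2111/3156, 90/263)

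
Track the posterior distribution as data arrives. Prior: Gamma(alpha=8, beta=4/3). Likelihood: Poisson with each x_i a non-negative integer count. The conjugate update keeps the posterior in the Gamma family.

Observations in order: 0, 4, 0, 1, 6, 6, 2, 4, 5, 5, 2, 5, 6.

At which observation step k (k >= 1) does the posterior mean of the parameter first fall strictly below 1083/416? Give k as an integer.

k = 4

obs 1: x=0 → posterior Gamma(8, 7/3)
obs 2: x=4 → posterior Gamma(12, 10/3)
obs 3: x=0 → posterior Gamma(12, 13/3)
obs 4: x=1 → posterior Gamma(13, 16/3)
obs 5: x=6 → posterior Gamma(19, 19/3)
obs 6: x=6 → posterior Gamma(25, 22/3)
obs 7: x=2 → posterior Gamma(27, 25/3)
obs 8: x=4 → posterior Gamma(31, 28/3)
obs 9: x=5 → posterior Gamma(36, 31/3)
obs 10: x=5 → posterior Gamma(41, 34/3)
obs 11: x=2 → posterior Gamma(43, 37/3)
obs 12: x=5 → posterior Gamma(48, 40/3)
obs 13: x=6 → posterior Gamma(54, 43/3)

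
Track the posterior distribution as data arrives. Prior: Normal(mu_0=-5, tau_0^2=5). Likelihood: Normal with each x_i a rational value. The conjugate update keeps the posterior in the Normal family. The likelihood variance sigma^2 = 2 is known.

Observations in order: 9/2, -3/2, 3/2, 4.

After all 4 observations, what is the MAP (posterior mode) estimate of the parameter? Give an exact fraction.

65/44

obs 1: x=9/2 → posterior Normal(25/14, 10/7)
obs 2: x=-3/2 → posterior Normal(5/12, 5/6)
obs 3: x=3/2 → posterior Normal(25/34, 10/17)
obs 4: x=4 → posterior Normal(65/44, 5/11)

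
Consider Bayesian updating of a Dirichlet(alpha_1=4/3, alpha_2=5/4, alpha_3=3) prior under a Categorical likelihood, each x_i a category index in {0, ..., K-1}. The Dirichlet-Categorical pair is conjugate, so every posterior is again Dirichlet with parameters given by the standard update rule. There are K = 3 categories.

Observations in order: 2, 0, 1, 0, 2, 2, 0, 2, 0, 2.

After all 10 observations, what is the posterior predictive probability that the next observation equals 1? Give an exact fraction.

27/187

obs 1: x=2 → posterior Dirichlet(4/3, 5/4, 4)
obs 2: x=0 → posterior Dirichlet(7/3, 5/4, 4)
obs 3: x=1 → posterior Dirichlet(7/3, 9/4, 4)
obs 4: x=0 → posterior Dirichlet(10/3, 9/4, 4)
obs 5: x=2 → posterior Dirichlet(10/3, 9/4, 5)
obs 6: x=2 → posterior Dirichlet(10/3, 9/4, 6)
obs 7: x=0 → posterior Dirichlet(13/3, 9/4, 6)
obs 8: x=2 → posterior Dirichlet(13/3, 9/4, 7)
obs 9: x=0 → posterior Dirichlet(16/3, 9/4, 7)
obs 10: x=2 → posterior Dirichlet(16/3, 9/4, 8)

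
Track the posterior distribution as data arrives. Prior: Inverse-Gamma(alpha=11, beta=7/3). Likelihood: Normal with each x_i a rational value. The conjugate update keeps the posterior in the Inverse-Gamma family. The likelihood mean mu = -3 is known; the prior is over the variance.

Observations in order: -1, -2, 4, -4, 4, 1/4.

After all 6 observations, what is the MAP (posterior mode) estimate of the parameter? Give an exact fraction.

obs 1: x=-1 → posterior Inverse-Gamma(23/2, 13/3)
obs 2: x=-2 → posterior Inverse-Gamma(12, 29/6)
obs 3: x=4 → posterior Inverse-Gamma(25/2, 88/3)
obs 4: x=-4 → posterior Inverse-Gamma(13, 179/6)
obs 5: x=4 → posterior Inverse-Gamma(27/2, 163/3)
obs 6: x=1/4 → posterior Inverse-Gamma(14, 5723/96)

5723/1440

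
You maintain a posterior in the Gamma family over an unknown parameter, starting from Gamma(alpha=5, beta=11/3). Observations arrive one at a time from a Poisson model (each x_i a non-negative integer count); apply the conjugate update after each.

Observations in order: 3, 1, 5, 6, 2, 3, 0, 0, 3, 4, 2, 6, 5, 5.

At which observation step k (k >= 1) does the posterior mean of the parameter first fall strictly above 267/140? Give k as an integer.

k = 3

obs 1: x=3 → posterior Gamma(8, 14/3)
obs 2: x=1 → posterior Gamma(9, 17/3)
obs 3: x=5 → posterior Gamma(14, 20/3)
obs 4: x=6 → posterior Gamma(20, 23/3)
obs 5: x=2 → posterior Gamma(22, 26/3)
obs 6: x=3 → posterior Gamma(25, 29/3)
obs 7: x=0 → posterior Gamma(25, 32/3)
obs 8: x=0 → posterior Gamma(25, 35/3)
obs 9: x=3 → posterior Gamma(28, 38/3)
obs 10: x=4 → posterior Gamma(32, 41/3)
obs 11: x=2 → posterior Gamma(34, 44/3)
obs 12: x=6 → posterior Gamma(40, 47/3)
obs 13: x=5 → posterior Gamma(45, 50/3)
obs 14: x=5 → posterior Gamma(50, 53/3)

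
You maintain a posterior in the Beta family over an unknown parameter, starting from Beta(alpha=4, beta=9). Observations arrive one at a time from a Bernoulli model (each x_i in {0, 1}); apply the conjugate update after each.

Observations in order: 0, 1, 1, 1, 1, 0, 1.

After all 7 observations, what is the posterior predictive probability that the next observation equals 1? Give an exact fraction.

obs 1: x=0 → posterior Beta(4, 10)
obs 2: x=1 → posterior Beta(5, 10)
obs 3: x=1 → posterior Beta(6, 10)
obs 4: x=1 → posterior Beta(7, 10)
obs 5: x=1 → posterior Beta(8, 10)
obs 6: x=0 → posterior Beta(8, 11)
obs 7: x=1 → posterior Beta(9, 11)

9/20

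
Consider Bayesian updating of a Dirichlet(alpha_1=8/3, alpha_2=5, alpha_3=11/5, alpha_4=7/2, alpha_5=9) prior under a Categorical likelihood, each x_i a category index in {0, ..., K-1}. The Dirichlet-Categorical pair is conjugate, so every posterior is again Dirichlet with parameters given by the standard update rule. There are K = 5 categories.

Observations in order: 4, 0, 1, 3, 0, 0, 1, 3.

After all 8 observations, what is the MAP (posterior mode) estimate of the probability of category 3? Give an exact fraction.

obs 1: x=4 → posterior Dirichlet(8/3, 5, 11/5, 7/2, 10)
obs 2: x=0 → posterior Dirichlet(11/3, 5, 11/5, 7/2, 10)
obs 3: x=1 → posterior Dirichlet(11/3, 6, 11/5, 7/2, 10)
obs 4: x=3 → posterior Dirichlet(11/3, 6, 11/5, 9/2, 10)
obs 5: x=0 → posterior Dirichlet(14/3, 6, 11/5, 9/2, 10)
obs 6: x=0 → posterior Dirichlet(17/3, 6, 11/5, 9/2, 10)
obs 7: x=1 → posterior Dirichlet(17/3, 7, 11/5, 9/2, 10)
obs 8: x=3 → posterior Dirichlet(17/3, 7, 11/5, 11/2, 10)

135/761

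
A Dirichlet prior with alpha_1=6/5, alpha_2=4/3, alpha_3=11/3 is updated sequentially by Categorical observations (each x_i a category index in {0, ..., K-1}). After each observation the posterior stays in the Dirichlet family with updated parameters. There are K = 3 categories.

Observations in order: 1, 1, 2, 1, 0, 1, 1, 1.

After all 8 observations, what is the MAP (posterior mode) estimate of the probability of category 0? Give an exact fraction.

obs 1: x=1 → posterior Dirichlet(6/5, 7/3, 11/3)
obs 2: x=1 → posterior Dirichlet(6/5, 10/3, 11/3)
obs 3: x=2 → posterior Dirichlet(6/5, 10/3, 14/3)
obs 4: x=1 → posterior Dirichlet(6/5, 13/3, 14/3)
obs 5: x=0 → posterior Dirichlet(11/5, 13/3, 14/3)
obs 6: x=1 → posterior Dirichlet(11/5, 16/3, 14/3)
obs 7: x=1 → posterior Dirichlet(11/5, 19/3, 14/3)
obs 8: x=1 → posterior Dirichlet(11/5, 22/3, 14/3)

3/28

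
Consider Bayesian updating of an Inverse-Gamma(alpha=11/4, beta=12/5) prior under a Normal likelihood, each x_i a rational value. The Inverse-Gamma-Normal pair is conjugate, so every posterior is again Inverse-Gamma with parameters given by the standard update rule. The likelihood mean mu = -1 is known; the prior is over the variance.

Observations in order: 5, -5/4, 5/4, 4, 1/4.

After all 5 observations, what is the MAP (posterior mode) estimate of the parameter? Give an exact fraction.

obs 1: x=5 → posterior Inverse-Gamma(13/4, 102/5)
obs 2: x=-5/4 → posterior Inverse-Gamma(15/4, 3269/160)
obs 3: x=5/4 → posterior Inverse-Gamma(17/4, 1837/80)
obs 4: x=4 → posterior Inverse-Gamma(19/4, 2837/80)
obs 5: x=1/4 → posterior Inverse-Gamma(21/4, 5799/160)

5799/1000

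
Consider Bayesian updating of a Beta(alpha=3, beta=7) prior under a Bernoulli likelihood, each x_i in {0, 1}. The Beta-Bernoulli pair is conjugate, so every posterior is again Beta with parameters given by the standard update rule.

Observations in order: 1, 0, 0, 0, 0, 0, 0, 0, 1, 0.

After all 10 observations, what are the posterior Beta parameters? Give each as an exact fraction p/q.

alpha=5, beta=15

obs 1: x=1 → posterior Beta(4, 7)
obs 2: x=0 → posterior Beta(4, 8)
obs 3: x=0 → posterior Beta(4, 9)
obs 4: x=0 → posterior Beta(4, 10)
obs 5: x=0 → posterior Beta(4, 11)
obs 6: x=0 → posterior Beta(4, 12)
obs 7: x=0 → posterior Beta(4, 13)
obs 8: x=0 → posterior Beta(4, 14)
obs 9: x=1 → posterior Beta(5, 14)
obs 10: x=0 → posterior Beta(5, 15)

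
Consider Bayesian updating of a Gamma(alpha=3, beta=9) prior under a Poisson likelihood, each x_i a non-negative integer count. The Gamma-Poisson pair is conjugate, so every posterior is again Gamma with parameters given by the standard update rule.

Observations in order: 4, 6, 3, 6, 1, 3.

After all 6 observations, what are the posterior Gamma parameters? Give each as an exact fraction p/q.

alpha=26, beta=15

obs 1: x=4 → posterior Gamma(7, 10)
obs 2: x=6 → posterior Gamma(13, 11)
obs 3: x=3 → posterior Gamma(16, 12)
obs 4: x=6 → posterior Gamma(22, 13)
obs 5: x=1 → posterior Gamma(23, 14)
obs 6: x=3 → posterior Gamma(26, 15)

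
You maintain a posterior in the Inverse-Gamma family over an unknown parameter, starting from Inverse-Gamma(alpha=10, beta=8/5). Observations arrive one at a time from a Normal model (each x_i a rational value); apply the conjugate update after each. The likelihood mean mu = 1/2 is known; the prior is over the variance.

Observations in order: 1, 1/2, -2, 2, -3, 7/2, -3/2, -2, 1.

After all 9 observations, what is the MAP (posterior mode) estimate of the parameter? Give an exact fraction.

437/310

obs 1: x=1 → posterior Inverse-Gamma(21/2, 69/40)
obs 2: x=1/2 → posterior Inverse-Gamma(11, 69/40)
obs 3: x=-2 → posterior Inverse-Gamma(23/2, 97/20)
obs 4: x=2 → posterior Inverse-Gamma(12, 239/40)
obs 5: x=-3 → posterior Inverse-Gamma(25/2, 121/10)
obs 6: x=7/2 → posterior Inverse-Gamma(13, 83/5)
obs 7: x=-3/2 → posterior Inverse-Gamma(27/2, 93/5)
obs 8: x=-2 → posterior Inverse-Gamma(14, 869/40)
obs 9: x=1 → posterior Inverse-Gamma(29/2, 437/20)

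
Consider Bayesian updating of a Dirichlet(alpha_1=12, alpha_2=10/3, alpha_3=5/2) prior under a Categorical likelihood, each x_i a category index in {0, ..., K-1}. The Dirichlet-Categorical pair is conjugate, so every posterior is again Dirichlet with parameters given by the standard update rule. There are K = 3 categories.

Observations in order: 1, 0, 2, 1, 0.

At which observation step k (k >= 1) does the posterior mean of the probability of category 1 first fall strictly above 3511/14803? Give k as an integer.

k = 4

obs 1: x=1 → posterior Dirichlet(12, 13/3, 5/2)
obs 2: x=0 → posterior Dirichlet(13, 13/3, 5/2)
obs 3: x=2 → posterior Dirichlet(13, 13/3, 7/2)
obs 4: x=1 → posterior Dirichlet(13, 16/3, 7/2)
obs 5: x=0 → posterior Dirichlet(14, 16/3, 7/2)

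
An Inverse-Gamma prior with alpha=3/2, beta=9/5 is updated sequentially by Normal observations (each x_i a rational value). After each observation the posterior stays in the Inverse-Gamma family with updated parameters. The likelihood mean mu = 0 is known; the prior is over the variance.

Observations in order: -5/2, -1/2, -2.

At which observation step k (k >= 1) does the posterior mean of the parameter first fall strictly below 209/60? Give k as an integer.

k = 2

obs 1: x=-5/2 → posterior Inverse-Gamma(2, 197/40)
obs 2: x=-1/2 → posterior Inverse-Gamma(5/2, 101/20)
obs 3: x=-2 → posterior Inverse-Gamma(3, 141/20)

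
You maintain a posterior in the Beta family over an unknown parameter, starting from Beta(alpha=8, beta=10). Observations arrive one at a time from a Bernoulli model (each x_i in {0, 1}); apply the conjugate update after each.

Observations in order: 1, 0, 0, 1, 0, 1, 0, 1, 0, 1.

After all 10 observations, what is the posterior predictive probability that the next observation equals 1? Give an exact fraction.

13/28

obs 1: x=1 → posterior Beta(9, 10)
obs 2: x=0 → posterior Beta(9, 11)
obs 3: x=0 → posterior Beta(9, 12)
obs 4: x=1 → posterior Beta(10, 12)
obs 5: x=0 → posterior Beta(10, 13)
obs 6: x=1 → posterior Beta(11, 13)
obs 7: x=0 → posterior Beta(11, 14)
obs 8: x=1 → posterior Beta(12, 14)
obs 9: x=0 → posterior Beta(12, 15)
obs 10: x=1 → posterior Beta(13, 15)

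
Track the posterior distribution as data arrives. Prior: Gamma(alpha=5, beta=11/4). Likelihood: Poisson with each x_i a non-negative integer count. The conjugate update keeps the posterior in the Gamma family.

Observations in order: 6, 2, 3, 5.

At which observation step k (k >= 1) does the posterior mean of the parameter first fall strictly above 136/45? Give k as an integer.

k = 4

obs 1: x=6 → posterior Gamma(11, 15/4)
obs 2: x=2 → posterior Gamma(13, 19/4)
obs 3: x=3 → posterior Gamma(16, 23/4)
obs 4: x=5 → posterior Gamma(21, 27/4)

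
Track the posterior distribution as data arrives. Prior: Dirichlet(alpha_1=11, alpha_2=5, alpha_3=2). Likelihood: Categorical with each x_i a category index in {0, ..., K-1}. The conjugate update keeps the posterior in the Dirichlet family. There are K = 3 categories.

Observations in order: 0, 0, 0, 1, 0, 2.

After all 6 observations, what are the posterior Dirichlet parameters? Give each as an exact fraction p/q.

alpha_1=15, alpha_2=6, alpha_3=3

obs 1: x=0 → posterior Dirichlet(12, 5, 2)
obs 2: x=0 → posterior Dirichlet(13, 5, 2)
obs 3: x=0 → posterior Dirichlet(14, 5, 2)
obs 4: x=1 → posterior Dirichlet(14, 6, 2)
obs 5: x=0 → posterior Dirichlet(15, 6, 2)
obs 6: x=2 → posterior Dirichlet(15, 6, 3)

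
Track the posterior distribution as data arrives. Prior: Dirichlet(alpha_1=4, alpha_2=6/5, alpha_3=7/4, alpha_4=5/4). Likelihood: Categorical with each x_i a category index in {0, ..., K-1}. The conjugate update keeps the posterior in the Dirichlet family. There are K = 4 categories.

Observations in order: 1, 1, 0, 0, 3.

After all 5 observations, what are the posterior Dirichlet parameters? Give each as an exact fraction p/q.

obs 1: x=1 → posterior Dirichlet(4, 11/5, 7/4, 5/4)
obs 2: x=1 → posterior Dirichlet(4, 16/5, 7/4, 5/4)
obs 3: x=0 → posterior Dirichlet(5, 16/5, 7/4, 5/4)
obs 4: x=0 → posterior Dirichlet(6, 16/5, 7/4, 5/4)
obs 5: x=3 → posterior Dirichlet(6, 16/5, 7/4, 9/4)

alpha_1=6, alpha_2=16/5, alpha_3=7/4, alpha_4=9/4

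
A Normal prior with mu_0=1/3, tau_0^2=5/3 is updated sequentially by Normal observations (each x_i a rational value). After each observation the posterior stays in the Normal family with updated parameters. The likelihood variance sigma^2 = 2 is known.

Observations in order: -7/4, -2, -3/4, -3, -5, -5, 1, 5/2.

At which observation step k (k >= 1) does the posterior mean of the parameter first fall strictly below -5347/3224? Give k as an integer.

k = 5

obs 1: x=-7/4 → posterior Normal(-27/44, 10/11)
obs 2: x=-2 → posterior Normal(-67/64, 5/8)
obs 3: x=-3/4 → posterior Normal(-41/42, 10/21)
obs 4: x=-3 → posterior Normal(-71/52, 5/13)
obs 5: x=-5 → posterior Normal(-121/62, 10/31)
obs 6: x=-5 → posterior Normal(-19/8, 5/18)
obs 7: x=1 → posterior Normal(-161/82, 10/41)
obs 8: x=5/2 → posterior Normal(-34/23, 5/23)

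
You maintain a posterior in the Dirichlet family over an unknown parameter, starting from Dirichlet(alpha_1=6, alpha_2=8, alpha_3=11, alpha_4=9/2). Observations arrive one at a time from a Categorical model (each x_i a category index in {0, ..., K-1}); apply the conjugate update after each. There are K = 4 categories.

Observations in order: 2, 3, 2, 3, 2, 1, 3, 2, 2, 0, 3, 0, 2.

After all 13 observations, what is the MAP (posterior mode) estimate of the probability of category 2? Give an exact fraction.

obs 1: x=2 → posterior Dirichlet(6, 8, 12, 9/2)
obs 2: x=3 → posterior Dirichlet(6, 8, 12, 11/2)
obs 3: x=2 → posterior Dirichlet(6, 8, 13, 11/2)
obs 4: x=3 → posterior Dirichlet(6, 8, 13, 13/2)
obs 5: x=2 → posterior Dirichlet(6, 8, 14, 13/2)
obs 6: x=1 → posterior Dirichlet(6, 9, 14, 13/2)
obs 7: x=3 → posterior Dirichlet(6, 9, 14, 15/2)
obs 8: x=2 → posterior Dirichlet(6, 9, 15, 15/2)
obs 9: x=2 → posterior Dirichlet(6, 9, 16, 15/2)
obs 10: x=0 → posterior Dirichlet(7, 9, 16, 15/2)
obs 11: x=3 → posterior Dirichlet(7, 9, 16, 17/2)
obs 12: x=0 → posterior Dirichlet(8, 9, 16, 17/2)
obs 13: x=2 → posterior Dirichlet(8, 9, 17, 17/2)

32/77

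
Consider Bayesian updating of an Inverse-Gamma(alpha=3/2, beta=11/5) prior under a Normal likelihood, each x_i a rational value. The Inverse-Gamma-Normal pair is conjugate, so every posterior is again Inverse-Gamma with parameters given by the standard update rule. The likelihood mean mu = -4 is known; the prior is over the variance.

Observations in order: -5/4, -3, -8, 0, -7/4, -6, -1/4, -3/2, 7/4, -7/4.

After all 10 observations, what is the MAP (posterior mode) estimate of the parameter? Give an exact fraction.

obs 1: x=-5/4 → posterior Inverse-Gamma(2, 957/160)
obs 2: x=-3 → posterior Inverse-Gamma(5/2, 1037/160)
obs 3: x=-8 → posterior Inverse-Gamma(3, 2317/160)
obs 4: x=0 → posterior Inverse-Gamma(7/2, 3597/160)
obs 5: x=-7/4 → posterior Inverse-Gamma(4, 2001/80)
obs 6: x=-6 → posterior Inverse-Gamma(9/2, 2161/80)
obs 7: x=-1/4 → posterior Inverse-Gamma(5, 5447/160)
obs 8: x=-3/2 → posterior Inverse-Gamma(11/2, 5947/160)
obs 9: x=7/4 → posterior Inverse-Gamma(6, 537/10)
obs 10: x=-7/4 → posterior Inverse-Gamma(13/2, 8997/160)

2999/400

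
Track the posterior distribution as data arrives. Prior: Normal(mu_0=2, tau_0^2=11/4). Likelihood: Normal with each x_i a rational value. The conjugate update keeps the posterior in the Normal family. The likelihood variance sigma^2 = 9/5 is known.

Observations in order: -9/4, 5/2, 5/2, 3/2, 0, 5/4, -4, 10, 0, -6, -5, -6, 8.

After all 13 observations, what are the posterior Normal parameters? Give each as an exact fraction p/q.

mu_0=419/1502, tau_0^2=99/751

obs 1: x=-9/4 → posterior Normal(-207/364, 99/91)
obs 2: x=5/2 → posterior Normal(343/584, 99/146)
obs 3: x=5/2 → posterior Normal(893/804, 33/67)
obs 4: x=3/2 → posterior Normal(1223/1024, 99/256)
obs 5: x=0 → posterior Normal(1223/1244, 99/311)
obs 6: x=5/4 → posterior Normal(749/732, 33/122)
obs 7: x=-4 → posterior Normal(309/842, 99/421)
obs 8: x=10 → posterior Normal(1409/952, 99/476)
obs 9: x=0 → posterior Normal(1409/1062, 11/59)
obs 10: x=-6 → posterior Normal(749/1172, 99/586)
obs 11: x=-5 → posterior Normal(199/1282, 99/641)
obs 12: x=-6 → posterior Normal(-461/1392, 33/232)
obs 13: x=8 → posterior Normal(419/1502, 99/751)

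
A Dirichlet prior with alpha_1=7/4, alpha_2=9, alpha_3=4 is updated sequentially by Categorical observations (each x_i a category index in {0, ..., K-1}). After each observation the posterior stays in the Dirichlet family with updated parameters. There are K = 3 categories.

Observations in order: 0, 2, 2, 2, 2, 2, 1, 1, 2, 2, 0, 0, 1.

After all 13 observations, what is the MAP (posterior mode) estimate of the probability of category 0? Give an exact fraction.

5/33

obs 1: x=0 → posterior Dirichlet(11/4, 9, 4)
obs 2: x=2 → posterior Dirichlet(11/4, 9, 5)
obs 3: x=2 → posterior Dirichlet(11/4, 9, 6)
obs 4: x=2 → posterior Dirichlet(11/4, 9, 7)
obs 5: x=2 → posterior Dirichlet(11/4, 9, 8)
obs 6: x=2 → posterior Dirichlet(11/4, 9, 9)
obs 7: x=1 → posterior Dirichlet(11/4, 10, 9)
obs 8: x=1 → posterior Dirichlet(11/4, 11, 9)
obs 9: x=2 → posterior Dirichlet(11/4, 11, 10)
obs 10: x=2 → posterior Dirichlet(11/4, 11, 11)
obs 11: x=0 → posterior Dirichlet(15/4, 11, 11)
obs 12: x=0 → posterior Dirichlet(19/4, 11, 11)
obs 13: x=1 → posterior Dirichlet(19/4, 12, 11)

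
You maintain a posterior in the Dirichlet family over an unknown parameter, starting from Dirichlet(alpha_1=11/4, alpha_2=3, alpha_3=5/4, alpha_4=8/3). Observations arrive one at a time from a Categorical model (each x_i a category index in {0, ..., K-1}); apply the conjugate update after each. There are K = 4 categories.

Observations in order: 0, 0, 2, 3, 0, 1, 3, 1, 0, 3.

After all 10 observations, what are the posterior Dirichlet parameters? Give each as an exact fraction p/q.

obs 1: x=0 → posterior Dirichlet(15/4, 3, 5/4, 8/3)
obs 2: x=0 → posterior Dirichlet(19/4, 3, 5/4, 8/3)
obs 3: x=2 → posterior Dirichlet(19/4, 3, 9/4, 8/3)
obs 4: x=3 → posterior Dirichlet(19/4, 3, 9/4, 11/3)
obs 5: x=0 → posterior Dirichlet(23/4, 3, 9/4, 11/3)
obs 6: x=1 → posterior Dirichlet(23/4, 4, 9/4, 11/3)
obs 7: x=3 → posterior Dirichlet(23/4, 4, 9/4, 14/3)
obs 8: x=1 → posterior Dirichlet(23/4, 5, 9/4, 14/3)
obs 9: x=0 → posterior Dirichlet(27/4, 5, 9/4, 14/3)
obs 10: x=3 → posterior Dirichlet(27/4, 5, 9/4, 17/3)

alpha_1=27/4, alpha_2=5, alpha_3=9/4, alpha_4=17/3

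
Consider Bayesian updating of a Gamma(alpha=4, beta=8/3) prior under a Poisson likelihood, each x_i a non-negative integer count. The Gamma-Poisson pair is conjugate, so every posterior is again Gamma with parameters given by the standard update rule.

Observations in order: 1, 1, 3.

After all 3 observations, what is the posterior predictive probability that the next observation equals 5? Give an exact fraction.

37087291083548277/1638400000000000000

obs 1: x=1 → posterior Gamma(5, 11/3)
obs 2: x=1 → posterior Gamma(6, 14/3)
obs 3: x=3 → posterior Gamma(9, 17/3)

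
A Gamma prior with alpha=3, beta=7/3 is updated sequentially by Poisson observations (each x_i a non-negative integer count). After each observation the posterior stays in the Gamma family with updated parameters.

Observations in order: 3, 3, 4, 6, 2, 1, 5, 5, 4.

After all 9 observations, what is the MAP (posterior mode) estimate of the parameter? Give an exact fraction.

105/34

obs 1: x=3 → posterior Gamma(6, 10/3)
obs 2: x=3 → posterior Gamma(9, 13/3)
obs 3: x=4 → posterior Gamma(13, 16/3)
obs 4: x=6 → posterior Gamma(19, 19/3)
obs 5: x=2 → posterior Gamma(21, 22/3)
obs 6: x=1 → posterior Gamma(22, 25/3)
obs 7: x=5 → posterior Gamma(27, 28/3)
obs 8: x=5 → posterior Gamma(32, 31/3)
obs 9: x=4 → posterior Gamma(36, 34/3)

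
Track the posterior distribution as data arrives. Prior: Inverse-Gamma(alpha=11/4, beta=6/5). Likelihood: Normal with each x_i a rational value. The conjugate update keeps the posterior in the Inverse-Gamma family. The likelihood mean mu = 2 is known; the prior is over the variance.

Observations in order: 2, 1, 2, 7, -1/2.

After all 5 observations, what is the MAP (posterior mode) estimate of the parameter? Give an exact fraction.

693/250

obs 1: x=2 → posterior Inverse-Gamma(13/4, 6/5)
obs 2: x=1 → posterior Inverse-Gamma(15/4, 17/10)
obs 3: x=2 → posterior Inverse-Gamma(17/4, 17/10)
obs 4: x=7 → posterior Inverse-Gamma(19/4, 71/5)
obs 5: x=-1/2 → posterior Inverse-Gamma(21/4, 693/40)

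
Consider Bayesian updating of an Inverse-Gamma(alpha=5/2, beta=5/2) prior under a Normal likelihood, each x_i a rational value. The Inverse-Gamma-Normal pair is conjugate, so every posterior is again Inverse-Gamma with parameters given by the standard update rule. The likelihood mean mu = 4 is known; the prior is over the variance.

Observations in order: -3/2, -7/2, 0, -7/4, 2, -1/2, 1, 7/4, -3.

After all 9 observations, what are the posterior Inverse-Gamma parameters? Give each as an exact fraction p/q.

obs 1: x=-3/2 → posterior Inverse-Gamma(3, 141/8)
obs 2: x=-7/2 → posterior Inverse-Gamma(7/2, 183/4)
obs 3: x=0 → posterior Inverse-Gamma(4, 215/4)
obs 4: x=-7/4 → posterior Inverse-Gamma(9/2, 2249/32)
obs 5: x=2 → posterior Inverse-Gamma(5, 2313/32)
obs 6: x=-1/2 → posterior Inverse-Gamma(11/2, 2637/32)
obs 7: x=1 → posterior Inverse-Gamma(6, 2781/32)
obs 8: x=7/4 → posterior Inverse-Gamma(13/2, 1431/16)
obs 9: x=-3 → posterior Inverse-Gamma(7, 1823/16)

alpha=7, beta=1823/16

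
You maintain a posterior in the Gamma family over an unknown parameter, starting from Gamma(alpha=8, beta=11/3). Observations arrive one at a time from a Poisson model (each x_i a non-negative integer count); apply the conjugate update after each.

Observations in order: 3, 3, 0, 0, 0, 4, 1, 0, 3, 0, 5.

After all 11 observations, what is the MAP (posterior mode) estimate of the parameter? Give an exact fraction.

obs 1: x=3 → posterior Gamma(11, 14/3)
obs 2: x=3 → posterior Gamma(14, 17/3)
obs 3: x=0 → posterior Gamma(14, 20/3)
obs 4: x=0 → posterior Gamma(14, 23/3)
obs 5: x=0 → posterior Gamma(14, 26/3)
obs 6: x=4 → posterior Gamma(18, 29/3)
obs 7: x=1 → posterior Gamma(19, 32/3)
obs 8: x=0 → posterior Gamma(19, 35/3)
obs 9: x=3 → posterior Gamma(22, 38/3)
obs 10: x=0 → posterior Gamma(22, 41/3)
obs 11: x=5 → posterior Gamma(27, 44/3)

39/22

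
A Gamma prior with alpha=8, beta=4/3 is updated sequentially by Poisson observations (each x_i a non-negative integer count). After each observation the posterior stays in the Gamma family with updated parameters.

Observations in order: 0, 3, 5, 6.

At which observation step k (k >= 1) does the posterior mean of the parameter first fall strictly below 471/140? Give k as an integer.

k = 2

obs 1: x=0 → posterior Gamma(8, 7/3)
obs 2: x=3 → posterior Gamma(11, 10/3)
obs 3: x=5 → posterior Gamma(16, 13/3)
obs 4: x=6 → posterior Gamma(22, 16/3)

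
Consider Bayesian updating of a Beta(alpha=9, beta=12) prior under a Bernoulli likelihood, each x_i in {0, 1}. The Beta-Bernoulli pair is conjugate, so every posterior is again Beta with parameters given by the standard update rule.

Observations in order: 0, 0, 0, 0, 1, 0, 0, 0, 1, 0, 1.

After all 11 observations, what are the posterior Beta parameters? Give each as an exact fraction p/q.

alpha=12, beta=20

obs 1: x=0 → posterior Beta(9, 13)
obs 2: x=0 → posterior Beta(9, 14)
obs 3: x=0 → posterior Beta(9, 15)
obs 4: x=0 → posterior Beta(9, 16)
obs 5: x=1 → posterior Beta(10, 16)
obs 6: x=0 → posterior Beta(10, 17)
obs 7: x=0 → posterior Beta(10, 18)
obs 8: x=0 → posterior Beta(10, 19)
obs 9: x=1 → posterior Beta(11, 19)
obs 10: x=0 → posterior Beta(11, 20)
obs 11: x=1 → posterior Beta(12, 20)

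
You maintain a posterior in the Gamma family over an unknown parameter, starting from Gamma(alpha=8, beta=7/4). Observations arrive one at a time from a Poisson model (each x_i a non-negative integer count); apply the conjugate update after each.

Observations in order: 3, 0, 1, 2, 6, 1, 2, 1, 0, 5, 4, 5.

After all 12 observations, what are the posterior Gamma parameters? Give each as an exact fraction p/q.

alpha=38, beta=55/4

obs 1: x=3 → posterior Gamma(11, 11/4)
obs 2: x=0 → posterior Gamma(11, 15/4)
obs 3: x=1 → posterior Gamma(12, 19/4)
obs 4: x=2 → posterior Gamma(14, 23/4)
obs 5: x=6 → posterior Gamma(20, 27/4)
obs 6: x=1 → posterior Gamma(21, 31/4)
obs 7: x=2 → posterior Gamma(23, 35/4)
obs 8: x=1 → posterior Gamma(24, 39/4)
obs 9: x=0 → posterior Gamma(24, 43/4)
obs 10: x=5 → posterior Gamma(29, 47/4)
obs 11: x=4 → posterior Gamma(33, 51/4)
obs 12: x=5 → posterior Gamma(38, 55/4)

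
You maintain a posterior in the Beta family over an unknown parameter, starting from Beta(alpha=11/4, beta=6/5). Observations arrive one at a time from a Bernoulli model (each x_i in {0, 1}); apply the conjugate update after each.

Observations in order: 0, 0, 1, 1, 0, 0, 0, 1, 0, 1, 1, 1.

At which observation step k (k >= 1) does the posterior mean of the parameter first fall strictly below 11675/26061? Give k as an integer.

obs 1: x=0 → posterior Beta(11/4, 11/5)
obs 2: x=0 → posterior Beta(11/4, 16/5)
obs 3: x=1 → posterior Beta(15/4, 16/5)
obs 4: x=1 → posterior Beta(19/4, 16/5)
obs 5: x=0 → posterior Beta(19/4, 21/5)
obs 6: x=0 → posterior Beta(19/4, 26/5)
obs 7: x=0 → posterior Beta(19/4, 31/5)
obs 8: x=1 → posterior Beta(23/4, 31/5)
obs 9: x=0 → posterior Beta(23/4, 36/5)
obs 10: x=1 → posterior Beta(27/4, 36/5)
obs 11: x=1 → posterior Beta(31/4, 36/5)
obs 12: x=1 → posterior Beta(35/4, 36/5)

k = 7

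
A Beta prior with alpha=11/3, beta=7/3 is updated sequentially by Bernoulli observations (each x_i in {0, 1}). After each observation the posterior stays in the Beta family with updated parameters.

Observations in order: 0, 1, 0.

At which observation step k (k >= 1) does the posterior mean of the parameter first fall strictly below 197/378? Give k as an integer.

k = 3

obs 1: x=0 → posterior Beta(11/3, 10/3)
obs 2: x=1 → posterior Beta(14/3, 10/3)
obs 3: x=0 → posterior Beta(14/3, 13/3)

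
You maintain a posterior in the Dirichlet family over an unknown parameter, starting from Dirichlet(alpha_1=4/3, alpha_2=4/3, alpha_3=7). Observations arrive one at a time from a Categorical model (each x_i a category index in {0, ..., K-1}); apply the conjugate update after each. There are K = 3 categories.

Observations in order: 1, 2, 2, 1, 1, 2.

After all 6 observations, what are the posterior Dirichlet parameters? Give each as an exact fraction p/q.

alpha_1=4/3, alpha_2=13/3, alpha_3=10

obs 1: x=1 → posterior Dirichlet(4/3, 7/3, 7)
obs 2: x=2 → posterior Dirichlet(4/3, 7/3, 8)
obs 3: x=2 → posterior Dirichlet(4/3, 7/3, 9)
obs 4: x=1 → posterior Dirichlet(4/3, 10/3, 9)
obs 5: x=1 → posterior Dirichlet(4/3, 13/3, 9)
obs 6: x=2 → posterior Dirichlet(4/3, 13/3, 10)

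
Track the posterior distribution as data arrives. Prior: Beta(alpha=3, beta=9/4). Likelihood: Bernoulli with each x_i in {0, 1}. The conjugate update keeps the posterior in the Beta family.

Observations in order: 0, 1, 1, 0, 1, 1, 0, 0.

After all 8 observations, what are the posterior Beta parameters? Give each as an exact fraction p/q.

alpha=7, beta=25/4

obs 1: x=0 → posterior Beta(3, 13/4)
obs 2: x=1 → posterior Beta(4, 13/4)
obs 3: x=1 → posterior Beta(5, 13/4)
obs 4: x=0 → posterior Beta(5, 17/4)
obs 5: x=1 → posterior Beta(6, 17/4)
obs 6: x=1 → posterior Beta(7, 17/4)
obs 7: x=0 → posterior Beta(7, 21/4)
obs 8: x=0 → posterior Beta(7, 25/4)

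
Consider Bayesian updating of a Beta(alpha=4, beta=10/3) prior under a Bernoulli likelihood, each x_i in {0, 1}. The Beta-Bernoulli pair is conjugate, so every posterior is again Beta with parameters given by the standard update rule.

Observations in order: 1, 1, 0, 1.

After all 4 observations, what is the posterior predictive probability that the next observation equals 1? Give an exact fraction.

21/34

obs 1: x=1 → posterior Beta(5, 10/3)
obs 2: x=1 → posterior Beta(6, 10/3)
obs 3: x=0 → posterior Beta(6, 13/3)
obs 4: x=1 → posterior Beta(7, 13/3)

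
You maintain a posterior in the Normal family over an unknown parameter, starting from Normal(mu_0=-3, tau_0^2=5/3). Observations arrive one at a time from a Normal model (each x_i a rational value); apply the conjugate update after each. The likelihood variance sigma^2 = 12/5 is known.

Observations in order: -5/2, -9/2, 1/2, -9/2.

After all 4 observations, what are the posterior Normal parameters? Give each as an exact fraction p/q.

mu_0=-383/136, tau_0^2=15/34

obs 1: x=-5/2 → posterior Normal(-341/122, 60/61)
obs 2: x=-9/2 → posterior Normal(-283/86, 30/43)
obs 3: x=1/2 → posterior Normal(-541/222, 20/37)
obs 4: x=-9/2 → posterior Normal(-383/136, 15/34)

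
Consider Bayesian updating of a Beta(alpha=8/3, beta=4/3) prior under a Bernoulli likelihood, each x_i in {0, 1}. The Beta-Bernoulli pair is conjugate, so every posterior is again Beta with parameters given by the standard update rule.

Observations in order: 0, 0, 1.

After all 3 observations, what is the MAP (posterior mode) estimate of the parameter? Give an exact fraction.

8/15

obs 1: x=0 → posterior Beta(8/3, 7/3)
obs 2: x=0 → posterior Beta(8/3, 10/3)
obs 3: x=1 → posterior Beta(11/3, 10/3)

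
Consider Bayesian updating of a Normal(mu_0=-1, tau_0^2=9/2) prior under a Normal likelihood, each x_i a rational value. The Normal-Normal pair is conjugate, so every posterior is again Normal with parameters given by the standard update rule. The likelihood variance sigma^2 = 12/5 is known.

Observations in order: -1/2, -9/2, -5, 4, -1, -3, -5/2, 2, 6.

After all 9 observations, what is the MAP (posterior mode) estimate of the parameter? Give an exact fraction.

-151/286

obs 1: x=-1/2 → posterior Normal(-31/46, 36/23)
obs 2: x=-9/2 → posterior Normal(-83/38, 18/19)
obs 3: x=-5 → posterior Normal(-158/53, 36/53)
obs 4: x=4 → posterior Normal(-49/34, 9/17)
obs 5: x=-1 → posterior Normal(-113/83, 36/83)
obs 6: x=-3 → posterior Normal(-79/49, 18/49)
obs 7: x=-5/2 → posterior Normal(-391/226, 36/113)
obs 8: x=2 → posterior Normal(-331/256, 9/32)
obs 9: x=6 → posterior Normal(-151/286, 36/143)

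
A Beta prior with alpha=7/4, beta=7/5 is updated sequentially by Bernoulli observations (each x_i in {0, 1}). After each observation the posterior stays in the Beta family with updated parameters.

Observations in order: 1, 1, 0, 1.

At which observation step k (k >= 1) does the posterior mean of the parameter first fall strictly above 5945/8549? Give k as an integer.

obs 1: x=1 → posterior Beta(11/4, 7/5)
obs 2: x=1 → posterior Beta(15/4, 7/5)
obs 3: x=0 → posterior Beta(15/4, 12/5)
obs 4: x=1 → posterior Beta(19/4, 12/5)

k = 2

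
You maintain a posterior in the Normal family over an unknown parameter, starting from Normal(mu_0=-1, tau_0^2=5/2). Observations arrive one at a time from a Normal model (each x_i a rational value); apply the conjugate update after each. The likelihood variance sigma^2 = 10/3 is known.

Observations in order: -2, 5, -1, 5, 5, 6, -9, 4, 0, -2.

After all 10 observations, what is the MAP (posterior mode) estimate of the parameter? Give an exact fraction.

obs 1: x=-2 → posterior Normal(-10/7, 10/7)
obs 2: x=5 → posterior Normal(1/2, 1)
obs 3: x=-1 → posterior Normal(2/13, 10/13)
obs 4: x=5 → posterior Normal(17/16, 5/8)
obs 5: x=5 → posterior Normal(32/19, 10/19)
obs 6: x=6 → posterior Normal(25/11, 5/11)
obs 7: x=-9 → posterior Normal(23/25, 2/5)
obs 8: x=4 → posterior Normal(5/4, 5/14)
obs 9: x=0 → posterior Normal(35/31, 10/31)
obs 10: x=-2 → posterior Normal(29/34, 5/17)

29/34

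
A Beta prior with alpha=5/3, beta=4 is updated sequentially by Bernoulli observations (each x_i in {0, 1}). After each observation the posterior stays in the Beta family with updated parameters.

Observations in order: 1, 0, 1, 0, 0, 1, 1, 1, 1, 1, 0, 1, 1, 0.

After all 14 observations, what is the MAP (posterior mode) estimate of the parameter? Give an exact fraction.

obs 1: x=1 → posterior Beta(8/3, 4)
obs 2: x=0 → posterior Beta(8/3, 5)
obs 3: x=1 → posterior Beta(11/3, 5)
obs 4: x=0 → posterior Beta(11/3, 6)
obs 5: x=0 → posterior Beta(11/3, 7)
obs 6: x=1 → posterior Beta(14/3, 7)
obs 7: x=1 → posterior Beta(17/3, 7)
obs 8: x=1 → posterior Beta(20/3, 7)
obs 9: x=1 → posterior Beta(23/3, 7)
obs 10: x=1 → posterior Beta(26/3, 7)
obs 11: x=0 → posterior Beta(26/3, 8)
obs 12: x=1 → posterior Beta(29/3, 8)
obs 13: x=1 → posterior Beta(32/3, 8)
obs 14: x=0 → posterior Beta(32/3, 9)

29/53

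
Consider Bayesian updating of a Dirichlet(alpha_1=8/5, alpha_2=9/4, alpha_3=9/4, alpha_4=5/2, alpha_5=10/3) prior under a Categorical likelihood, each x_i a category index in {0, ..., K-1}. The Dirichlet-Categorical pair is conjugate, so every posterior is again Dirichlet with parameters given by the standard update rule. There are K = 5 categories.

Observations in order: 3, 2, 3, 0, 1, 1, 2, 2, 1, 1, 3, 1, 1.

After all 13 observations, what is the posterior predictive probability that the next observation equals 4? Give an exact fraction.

obs 1: x=3 → posterior Dirichlet(8/5, 9/4, 9/4, 7/2, 10/3)
obs 2: x=2 → posterior Dirichlet(8/5, 9/4, 13/4, 7/2, 10/3)
obs 3: x=3 → posterior Dirichlet(8/5, 9/4, 13/4, 9/2, 10/3)
obs 4: x=0 → posterior Dirichlet(13/5, 9/4, 13/4, 9/2, 10/3)
obs 5: x=1 → posterior Dirichlet(13/5, 13/4, 13/4, 9/2, 10/3)
obs 6: x=1 → posterior Dirichlet(13/5, 17/4, 13/4, 9/2, 10/3)
obs 7: x=2 → posterior Dirichlet(13/5, 17/4, 17/4, 9/2, 10/3)
obs 8: x=2 → posterior Dirichlet(13/5, 17/4, 21/4, 9/2, 10/3)
obs 9: x=1 → posterior Dirichlet(13/5, 21/4, 21/4, 9/2, 10/3)
obs 10: x=1 → posterior Dirichlet(13/5, 25/4, 21/4, 9/2, 10/3)
obs 11: x=3 → posterior Dirichlet(13/5, 25/4, 21/4, 11/2, 10/3)
obs 12: x=1 → posterior Dirichlet(13/5, 29/4, 21/4, 11/2, 10/3)
obs 13: x=1 → posterior Dirichlet(13/5, 33/4, 21/4, 11/2, 10/3)

25/187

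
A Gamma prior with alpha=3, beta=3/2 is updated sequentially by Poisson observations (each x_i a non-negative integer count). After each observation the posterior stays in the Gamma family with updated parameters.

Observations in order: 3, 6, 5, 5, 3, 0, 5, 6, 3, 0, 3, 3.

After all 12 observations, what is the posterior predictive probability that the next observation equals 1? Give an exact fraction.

2320662030436285325650453405311826048965442387707653805503554833630/18634077755047031255968450211716931984327209593842185277103399720121

obs 1: x=3 → posterior Gamma(6, 5/2)
obs 2: x=6 → posterior Gamma(12, 7/2)
obs 3: x=5 → posterior Gamma(17, 9/2)
obs 4: x=5 → posterior Gamma(22, 11/2)
obs 5: x=3 → posterior Gamma(25, 13/2)
obs 6: x=0 → posterior Gamma(25, 15/2)
obs 7: x=5 → posterior Gamma(30, 17/2)
obs 8: x=6 → posterior Gamma(36, 19/2)
obs 9: x=3 → posterior Gamma(39, 21/2)
obs 10: x=0 → posterior Gamma(39, 23/2)
obs 11: x=3 → posterior Gamma(42, 25/2)
obs 12: x=3 → posterior Gamma(45, 27/2)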